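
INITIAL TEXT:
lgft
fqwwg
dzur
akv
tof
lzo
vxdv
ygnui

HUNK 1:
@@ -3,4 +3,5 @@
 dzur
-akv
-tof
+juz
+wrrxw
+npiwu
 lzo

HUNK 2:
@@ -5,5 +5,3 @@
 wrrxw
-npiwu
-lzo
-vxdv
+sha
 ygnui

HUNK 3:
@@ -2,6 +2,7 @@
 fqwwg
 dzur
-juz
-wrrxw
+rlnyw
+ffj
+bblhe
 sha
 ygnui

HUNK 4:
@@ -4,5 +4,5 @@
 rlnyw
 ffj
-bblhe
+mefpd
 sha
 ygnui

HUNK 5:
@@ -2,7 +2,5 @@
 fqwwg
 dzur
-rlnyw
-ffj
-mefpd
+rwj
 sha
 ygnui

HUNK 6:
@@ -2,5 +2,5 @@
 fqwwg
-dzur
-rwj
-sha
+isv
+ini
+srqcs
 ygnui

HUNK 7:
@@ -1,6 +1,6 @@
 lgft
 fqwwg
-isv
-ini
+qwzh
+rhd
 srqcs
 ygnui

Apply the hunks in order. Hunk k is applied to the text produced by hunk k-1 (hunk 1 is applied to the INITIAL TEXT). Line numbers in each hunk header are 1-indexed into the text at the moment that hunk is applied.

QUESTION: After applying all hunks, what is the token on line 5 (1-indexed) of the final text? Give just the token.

Hunk 1: at line 3 remove [akv,tof] add [juz,wrrxw,npiwu] -> 9 lines: lgft fqwwg dzur juz wrrxw npiwu lzo vxdv ygnui
Hunk 2: at line 5 remove [npiwu,lzo,vxdv] add [sha] -> 7 lines: lgft fqwwg dzur juz wrrxw sha ygnui
Hunk 3: at line 2 remove [juz,wrrxw] add [rlnyw,ffj,bblhe] -> 8 lines: lgft fqwwg dzur rlnyw ffj bblhe sha ygnui
Hunk 4: at line 4 remove [bblhe] add [mefpd] -> 8 lines: lgft fqwwg dzur rlnyw ffj mefpd sha ygnui
Hunk 5: at line 2 remove [rlnyw,ffj,mefpd] add [rwj] -> 6 lines: lgft fqwwg dzur rwj sha ygnui
Hunk 6: at line 2 remove [dzur,rwj,sha] add [isv,ini,srqcs] -> 6 lines: lgft fqwwg isv ini srqcs ygnui
Hunk 7: at line 1 remove [isv,ini] add [qwzh,rhd] -> 6 lines: lgft fqwwg qwzh rhd srqcs ygnui
Final line 5: srqcs

Answer: srqcs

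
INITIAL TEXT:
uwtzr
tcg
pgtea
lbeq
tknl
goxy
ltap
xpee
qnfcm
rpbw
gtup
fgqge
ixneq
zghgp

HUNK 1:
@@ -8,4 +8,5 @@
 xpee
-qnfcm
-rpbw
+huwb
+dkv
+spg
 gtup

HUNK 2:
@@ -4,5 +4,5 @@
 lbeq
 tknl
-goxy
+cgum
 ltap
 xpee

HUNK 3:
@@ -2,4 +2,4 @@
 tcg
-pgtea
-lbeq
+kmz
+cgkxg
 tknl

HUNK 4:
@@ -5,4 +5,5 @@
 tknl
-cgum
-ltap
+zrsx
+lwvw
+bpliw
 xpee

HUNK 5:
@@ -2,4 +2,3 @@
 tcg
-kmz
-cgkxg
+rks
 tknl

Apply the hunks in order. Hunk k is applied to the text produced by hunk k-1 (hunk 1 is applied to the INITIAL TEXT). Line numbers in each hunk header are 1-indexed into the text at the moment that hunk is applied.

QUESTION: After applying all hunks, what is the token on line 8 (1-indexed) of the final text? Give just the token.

Answer: xpee

Derivation:
Hunk 1: at line 8 remove [qnfcm,rpbw] add [huwb,dkv,spg] -> 15 lines: uwtzr tcg pgtea lbeq tknl goxy ltap xpee huwb dkv spg gtup fgqge ixneq zghgp
Hunk 2: at line 4 remove [goxy] add [cgum] -> 15 lines: uwtzr tcg pgtea lbeq tknl cgum ltap xpee huwb dkv spg gtup fgqge ixneq zghgp
Hunk 3: at line 2 remove [pgtea,lbeq] add [kmz,cgkxg] -> 15 lines: uwtzr tcg kmz cgkxg tknl cgum ltap xpee huwb dkv spg gtup fgqge ixneq zghgp
Hunk 4: at line 5 remove [cgum,ltap] add [zrsx,lwvw,bpliw] -> 16 lines: uwtzr tcg kmz cgkxg tknl zrsx lwvw bpliw xpee huwb dkv spg gtup fgqge ixneq zghgp
Hunk 5: at line 2 remove [kmz,cgkxg] add [rks] -> 15 lines: uwtzr tcg rks tknl zrsx lwvw bpliw xpee huwb dkv spg gtup fgqge ixneq zghgp
Final line 8: xpee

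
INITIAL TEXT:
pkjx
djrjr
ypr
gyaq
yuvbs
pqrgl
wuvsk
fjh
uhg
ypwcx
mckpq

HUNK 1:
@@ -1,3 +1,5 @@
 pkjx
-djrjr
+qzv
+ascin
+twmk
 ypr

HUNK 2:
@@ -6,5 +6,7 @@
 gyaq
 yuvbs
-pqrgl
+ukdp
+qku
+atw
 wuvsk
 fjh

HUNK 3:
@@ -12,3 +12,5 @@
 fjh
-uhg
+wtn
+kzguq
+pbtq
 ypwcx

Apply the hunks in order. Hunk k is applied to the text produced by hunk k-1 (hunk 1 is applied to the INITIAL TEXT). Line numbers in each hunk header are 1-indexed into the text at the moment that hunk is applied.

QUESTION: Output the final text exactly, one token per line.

Answer: pkjx
qzv
ascin
twmk
ypr
gyaq
yuvbs
ukdp
qku
atw
wuvsk
fjh
wtn
kzguq
pbtq
ypwcx
mckpq

Derivation:
Hunk 1: at line 1 remove [djrjr] add [qzv,ascin,twmk] -> 13 lines: pkjx qzv ascin twmk ypr gyaq yuvbs pqrgl wuvsk fjh uhg ypwcx mckpq
Hunk 2: at line 6 remove [pqrgl] add [ukdp,qku,atw] -> 15 lines: pkjx qzv ascin twmk ypr gyaq yuvbs ukdp qku atw wuvsk fjh uhg ypwcx mckpq
Hunk 3: at line 12 remove [uhg] add [wtn,kzguq,pbtq] -> 17 lines: pkjx qzv ascin twmk ypr gyaq yuvbs ukdp qku atw wuvsk fjh wtn kzguq pbtq ypwcx mckpq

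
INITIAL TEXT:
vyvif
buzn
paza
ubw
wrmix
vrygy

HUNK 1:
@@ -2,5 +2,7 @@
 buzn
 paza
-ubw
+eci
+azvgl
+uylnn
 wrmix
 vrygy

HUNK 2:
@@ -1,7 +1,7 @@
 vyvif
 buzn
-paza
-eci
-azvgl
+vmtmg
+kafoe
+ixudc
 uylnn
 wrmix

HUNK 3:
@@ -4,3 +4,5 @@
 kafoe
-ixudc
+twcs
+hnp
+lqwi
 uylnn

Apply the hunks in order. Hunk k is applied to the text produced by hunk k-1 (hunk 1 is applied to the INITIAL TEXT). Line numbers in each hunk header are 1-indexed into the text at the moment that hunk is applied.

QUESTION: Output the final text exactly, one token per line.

Answer: vyvif
buzn
vmtmg
kafoe
twcs
hnp
lqwi
uylnn
wrmix
vrygy

Derivation:
Hunk 1: at line 2 remove [ubw] add [eci,azvgl,uylnn] -> 8 lines: vyvif buzn paza eci azvgl uylnn wrmix vrygy
Hunk 2: at line 1 remove [paza,eci,azvgl] add [vmtmg,kafoe,ixudc] -> 8 lines: vyvif buzn vmtmg kafoe ixudc uylnn wrmix vrygy
Hunk 3: at line 4 remove [ixudc] add [twcs,hnp,lqwi] -> 10 lines: vyvif buzn vmtmg kafoe twcs hnp lqwi uylnn wrmix vrygy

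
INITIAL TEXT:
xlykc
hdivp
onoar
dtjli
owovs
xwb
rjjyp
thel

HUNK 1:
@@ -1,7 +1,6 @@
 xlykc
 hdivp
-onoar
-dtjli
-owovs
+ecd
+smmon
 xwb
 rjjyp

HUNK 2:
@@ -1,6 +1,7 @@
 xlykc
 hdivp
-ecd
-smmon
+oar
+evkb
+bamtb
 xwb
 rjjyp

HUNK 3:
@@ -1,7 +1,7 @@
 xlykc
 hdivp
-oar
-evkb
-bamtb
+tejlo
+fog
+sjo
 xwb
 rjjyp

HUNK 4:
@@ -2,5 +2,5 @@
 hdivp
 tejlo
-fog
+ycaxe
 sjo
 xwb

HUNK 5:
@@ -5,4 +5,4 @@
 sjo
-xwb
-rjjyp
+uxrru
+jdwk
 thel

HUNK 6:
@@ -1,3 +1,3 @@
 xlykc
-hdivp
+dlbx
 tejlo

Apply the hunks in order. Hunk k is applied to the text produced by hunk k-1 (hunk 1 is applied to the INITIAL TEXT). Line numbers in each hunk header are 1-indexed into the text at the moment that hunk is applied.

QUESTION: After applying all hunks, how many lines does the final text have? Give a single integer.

Hunk 1: at line 1 remove [onoar,dtjli,owovs] add [ecd,smmon] -> 7 lines: xlykc hdivp ecd smmon xwb rjjyp thel
Hunk 2: at line 1 remove [ecd,smmon] add [oar,evkb,bamtb] -> 8 lines: xlykc hdivp oar evkb bamtb xwb rjjyp thel
Hunk 3: at line 1 remove [oar,evkb,bamtb] add [tejlo,fog,sjo] -> 8 lines: xlykc hdivp tejlo fog sjo xwb rjjyp thel
Hunk 4: at line 2 remove [fog] add [ycaxe] -> 8 lines: xlykc hdivp tejlo ycaxe sjo xwb rjjyp thel
Hunk 5: at line 5 remove [xwb,rjjyp] add [uxrru,jdwk] -> 8 lines: xlykc hdivp tejlo ycaxe sjo uxrru jdwk thel
Hunk 6: at line 1 remove [hdivp] add [dlbx] -> 8 lines: xlykc dlbx tejlo ycaxe sjo uxrru jdwk thel
Final line count: 8

Answer: 8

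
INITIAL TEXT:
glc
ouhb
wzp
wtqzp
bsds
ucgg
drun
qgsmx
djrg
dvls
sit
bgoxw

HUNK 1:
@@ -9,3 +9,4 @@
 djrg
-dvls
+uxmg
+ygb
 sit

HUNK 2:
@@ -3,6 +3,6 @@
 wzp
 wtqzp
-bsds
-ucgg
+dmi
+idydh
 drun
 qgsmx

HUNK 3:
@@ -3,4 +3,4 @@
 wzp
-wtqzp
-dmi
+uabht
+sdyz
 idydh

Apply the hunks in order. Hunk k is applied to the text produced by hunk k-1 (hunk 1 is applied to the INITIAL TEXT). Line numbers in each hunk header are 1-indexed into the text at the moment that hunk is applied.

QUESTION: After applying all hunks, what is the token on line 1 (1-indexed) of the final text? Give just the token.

Answer: glc

Derivation:
Hunk 1: at line 9 remove [dvls] add [uxmg,ygb] -> 13 lines: glc ouhb wzp wtqzp bsds ucgg drun qgsmx djrg uxmg ygb sit bgoxw
Hunk 2: at line 3 remove [bsds,ucgg] add [dmi,idydh] -> 13 lines: glc ouhb wzp wtqzp dmi idydh drun qgsmx djrg uxmg ygb sit bgoxw
Hunk 3: at line 3 remove [wtqzp,dmi] add [uabht,sdyz] -> 13 lines: glc ouhb wzp uabht sdyz idydh drun qgsmx djrg uxmg ygb sit bgoxw
Final line 1: glc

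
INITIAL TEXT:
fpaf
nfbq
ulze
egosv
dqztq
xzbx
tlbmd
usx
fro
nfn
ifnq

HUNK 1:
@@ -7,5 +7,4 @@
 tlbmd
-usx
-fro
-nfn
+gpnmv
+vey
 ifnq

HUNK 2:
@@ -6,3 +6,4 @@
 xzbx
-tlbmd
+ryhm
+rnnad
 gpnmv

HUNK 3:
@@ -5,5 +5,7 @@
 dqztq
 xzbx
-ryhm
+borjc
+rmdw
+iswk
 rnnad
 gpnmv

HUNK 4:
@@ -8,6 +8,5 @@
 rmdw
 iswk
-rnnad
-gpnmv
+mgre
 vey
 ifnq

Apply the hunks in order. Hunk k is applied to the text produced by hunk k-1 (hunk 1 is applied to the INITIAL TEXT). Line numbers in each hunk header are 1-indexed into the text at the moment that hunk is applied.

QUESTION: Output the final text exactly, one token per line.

Hunk 1: at line 7 remove [usx,fro,nfn] add [gpnmv,vey] -> 10 lines: fpaf nfbq ulze egosv dqztq xzbx tlbmd gpnmv vey ifnq
Hunk 2: at line 6 remove [tlbmd] add [ryhm,rnnad] -> 11 lines: fpaf nfbq ulze egosv dqztq xzbx ryhm rnnad gpnmv vey ifnq
Hunk 3: at line 5 remove [ryhm] add [borjc,rmdw,iswk] -> 13 lines: fpaf nfbq ulze egosv dqztq xzbx borjc rmdw iswk rnnad gpnmv vey ifnq
Hunk 4: at line 8 remove [rnnad,gpnmv] add [mgre] -> 12 lines: fpaf nfbq ulze egosv dqztq xzbx borjc rmdw iswk mgre vey ifnq

Answer: fpaf
nfbq
ulze
egosv
dqztq
xzbx
borjc
rmdw
iswk
mgre
vey
ifnq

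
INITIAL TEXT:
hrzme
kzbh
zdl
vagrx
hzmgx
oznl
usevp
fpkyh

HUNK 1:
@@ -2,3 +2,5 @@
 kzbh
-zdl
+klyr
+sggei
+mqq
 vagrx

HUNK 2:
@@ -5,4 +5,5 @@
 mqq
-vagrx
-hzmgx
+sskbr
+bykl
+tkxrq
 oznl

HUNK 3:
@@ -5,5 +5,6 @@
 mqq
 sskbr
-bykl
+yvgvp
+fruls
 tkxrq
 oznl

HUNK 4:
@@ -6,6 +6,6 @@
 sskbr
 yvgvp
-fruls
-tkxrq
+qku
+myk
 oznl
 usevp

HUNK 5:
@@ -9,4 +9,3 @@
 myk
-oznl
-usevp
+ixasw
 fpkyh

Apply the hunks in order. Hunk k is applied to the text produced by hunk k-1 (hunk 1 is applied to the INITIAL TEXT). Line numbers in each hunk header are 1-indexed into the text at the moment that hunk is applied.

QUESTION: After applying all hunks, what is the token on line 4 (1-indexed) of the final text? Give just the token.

Hunk 1: at line 2 remove [zdl] add [klyr,sggei,mqq] -> 10 lines: hrzme kzbh klyr sggei mqq vagrx hzmgx oznl usevp fpkyh
Hunk 2: at line 5 remove [vagrx,hzmgx] add [sskbr,bykl,tkxrq] -> 11 lines: hrzme kzbh klyr sggei mqq sskbr bykl tkxrq oznl usevp fpkyh
Hunk 3: at line 5 remove [bykl] add [yvgvp,fruls] -> 12 lines: hrzme kzbh klyr sggei mqq sskbr yvgvp fruls tkxrq oznl usevp fpkyh
Hunk 4: at line 6 remove [fruls,tkxrq] add [qku,myk] -> 12 lines: hrzme kzbh klyr sggei mqq sskbr yvgvp qku myk oznl usevp fpkyh
Hunk 5: at line 9 remove [oznl,usevp] add [ixasw] -> 11 lines: hrzme kzbh klyr sggei mqq sskbr yvgvp qku myk ixasw fpkyh
Final line 4: sggei

Answer: sggei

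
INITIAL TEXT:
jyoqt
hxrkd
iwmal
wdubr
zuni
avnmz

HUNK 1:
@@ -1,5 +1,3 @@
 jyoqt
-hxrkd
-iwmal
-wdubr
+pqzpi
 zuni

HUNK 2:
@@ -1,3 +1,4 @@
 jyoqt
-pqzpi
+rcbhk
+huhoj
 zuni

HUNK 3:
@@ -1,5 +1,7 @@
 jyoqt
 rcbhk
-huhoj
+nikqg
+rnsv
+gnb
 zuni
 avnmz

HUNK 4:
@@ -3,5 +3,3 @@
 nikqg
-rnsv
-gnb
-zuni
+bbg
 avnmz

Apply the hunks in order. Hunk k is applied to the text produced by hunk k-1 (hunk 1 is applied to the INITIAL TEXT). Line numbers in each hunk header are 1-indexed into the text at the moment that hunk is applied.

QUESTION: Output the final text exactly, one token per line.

Answer: jyoqt
rcbhk
nikqg
bbg
avnmz

Derivation:
Hunk 1: at line 1 remove [hxrkd,iwmal,wdubr] add [pqzpi] -> 4 lines: jyoqt pqzpi zuni avnmz
Hunk 2: at line 1 remove [pqzpi] add [rcbhk,huhoj] -> 5 lines: jyoqt rcbhk huhoj zuni avnmz
Hunk 3: at line 1 remove [huhoj] add [nikqg,rnsv,gnb] -> 7 lines: jyoqt rcbhk nikqg rnsv gnb zuni avnmz
Hunk 4: at line 3 remove [rnsv,gnb,zuni] add [bbg] -> 5 lines: jyoqt rcbhk nikqg bbg avnmz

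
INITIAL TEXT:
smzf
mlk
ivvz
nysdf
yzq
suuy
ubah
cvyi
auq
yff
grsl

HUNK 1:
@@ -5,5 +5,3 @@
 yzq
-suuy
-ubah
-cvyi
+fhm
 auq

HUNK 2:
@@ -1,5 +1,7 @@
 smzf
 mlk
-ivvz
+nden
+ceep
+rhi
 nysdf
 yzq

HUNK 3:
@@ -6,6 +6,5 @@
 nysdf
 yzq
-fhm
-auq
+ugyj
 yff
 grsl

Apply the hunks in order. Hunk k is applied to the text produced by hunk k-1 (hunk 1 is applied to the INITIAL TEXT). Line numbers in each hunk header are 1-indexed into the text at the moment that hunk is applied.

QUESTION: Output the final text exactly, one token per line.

Answer: smzf
mlk
nden
ceep
rhi
nysdf
yzq
ugyj
yff
grsl

Derivation:
Hunk 1: at line 5 remove [suuy,ubah,cvyi] add [fhm] -> 9 lines: smzf mlk ivvz nysdf yzq fhm auq yff grsl
Hunk 2: at line 1 remove [ivvz] add [nden,ceep,rhi] -> 11 lines: smzf mlk nden ceep rhi nysdf yzq fhm auq yff grsl
Hunk 3: at line 6 remove [fhm,auq] add [ugyj] -> 10 lines: smzf mlk nden ceep rhi nysdf yzq ugyj yff grsl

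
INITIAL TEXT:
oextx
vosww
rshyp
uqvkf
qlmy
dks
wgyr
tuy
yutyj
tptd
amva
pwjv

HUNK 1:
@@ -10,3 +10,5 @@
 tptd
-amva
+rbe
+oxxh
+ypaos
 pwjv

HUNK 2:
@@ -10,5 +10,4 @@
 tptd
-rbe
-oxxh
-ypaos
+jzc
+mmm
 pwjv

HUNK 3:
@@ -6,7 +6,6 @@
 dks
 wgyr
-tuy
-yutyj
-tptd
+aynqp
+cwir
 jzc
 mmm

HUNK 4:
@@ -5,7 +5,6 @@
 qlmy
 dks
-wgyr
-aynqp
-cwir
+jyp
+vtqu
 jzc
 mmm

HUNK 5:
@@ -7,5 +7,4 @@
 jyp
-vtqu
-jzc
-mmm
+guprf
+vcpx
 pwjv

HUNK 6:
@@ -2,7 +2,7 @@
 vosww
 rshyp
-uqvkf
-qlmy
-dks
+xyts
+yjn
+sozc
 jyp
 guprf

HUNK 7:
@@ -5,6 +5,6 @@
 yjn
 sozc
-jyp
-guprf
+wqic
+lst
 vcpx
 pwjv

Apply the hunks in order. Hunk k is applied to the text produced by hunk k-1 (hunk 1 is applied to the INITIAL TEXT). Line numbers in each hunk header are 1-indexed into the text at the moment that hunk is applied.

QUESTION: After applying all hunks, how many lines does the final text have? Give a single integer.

Answer: 10

Derivation:
Hunk 1: at line 10 remove [amva] add [rbe,oxxh,ypaos] -> 14 lines: oextx vosww rshyp uqvkf qlmy dks wgyr tuy yutyj tptd rbe oxxh ypaos pwjv
Hunk 2: at line 10 remove [rbe,oxxh,ypaos] add [jzc,mmm] -> 13 lines: oextx vosww rshyp uqvkf qlmy dks wgyr tuy yutyj tptd jzc mmm pwjv
Hunk 3: at line 6 remove [tuy,yutyj,tptd] add [aynqp,cwir] -> 12 lines: oextx vosww rshyp uqvkf qlmy dks wgyr aynqp cwir jzc mmm pwjv
Hunk 4: at line 5 remove [wgyr,aynqp,cwir] add [jyp,vtqu] -> 11 lines: oextx vosww rshyp uqvkf qlmy dks jyp vtqu jzc mmm pwjv
Hunk 5: at line 7 remove [vtqu,jzc,mmm] add [guprf,vcpx] -> 10 lines: oextx vosww rshyp uqvkf qlmy dks jyp guprf vcpx pwjv
Hunk 6: at line 2 remove [uqvkf,qlmy,dks] add [xyts,yjn,sozc] -> 10 lines: oextx vosww rshyp xyts yjn sozc jyp guprf vcpx pwjv
Hunk 7: at line 5 remove [jyp,guprf] add [wqic,lst] -> 10 lines: oextx vosww rshyp xyts yjn sozc wqic lst vcpx pwjv
Final line count: 10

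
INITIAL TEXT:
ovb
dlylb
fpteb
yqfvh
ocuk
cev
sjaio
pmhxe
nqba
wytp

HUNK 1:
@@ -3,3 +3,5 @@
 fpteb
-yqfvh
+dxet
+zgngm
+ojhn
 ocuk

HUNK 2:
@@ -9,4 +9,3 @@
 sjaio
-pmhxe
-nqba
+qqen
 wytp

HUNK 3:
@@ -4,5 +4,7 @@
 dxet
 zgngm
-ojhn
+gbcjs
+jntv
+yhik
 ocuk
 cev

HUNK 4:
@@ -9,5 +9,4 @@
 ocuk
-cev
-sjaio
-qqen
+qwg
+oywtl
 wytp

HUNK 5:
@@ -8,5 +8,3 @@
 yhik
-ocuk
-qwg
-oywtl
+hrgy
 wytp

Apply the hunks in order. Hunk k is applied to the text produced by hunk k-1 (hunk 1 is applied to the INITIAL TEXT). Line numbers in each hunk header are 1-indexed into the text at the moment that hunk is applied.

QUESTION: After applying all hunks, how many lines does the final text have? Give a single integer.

Hunk 1: at line 3 remove [yqfvh] add [dxet,zgngm,ojhn] -> 12 lines: ovb dlylb fpteb dxet zgngm ojhn ocuk cev sjaio pmhxe nqba wytp
Hunk 2: at line 9 remove [pmhxe,nqba] add [qqen] -> 11 lines: ovb dlylb fpteb dxet zgngm ojhn ocuk cev sjaio qqen wytp
Hunk 3: at line 4 remove [ojhn] add [gbcjs,jntv,yhik] -> 13 lines: ovb dlylb fpteb dxet zgngm gbcjs jntv yhik ocuk cev sjaio qqen wytp
Hunk 4: at line 9 remove [cev,sjaio,qqen] add [qwg,oywtl] -> 12 lines: ovb dlylb fpteb dxet zgngm gbcjs jntv yhik ocuk qwg oywtl wytp
Hunk 5: at line 8 remove [ocuk,qwg,oywtl] add [hrgy] -> 10 lines: ovb dlylb fpteb dxet zgngm gbcjs jntv yhik hrgy wytp
Final line count: 10

Answer: 10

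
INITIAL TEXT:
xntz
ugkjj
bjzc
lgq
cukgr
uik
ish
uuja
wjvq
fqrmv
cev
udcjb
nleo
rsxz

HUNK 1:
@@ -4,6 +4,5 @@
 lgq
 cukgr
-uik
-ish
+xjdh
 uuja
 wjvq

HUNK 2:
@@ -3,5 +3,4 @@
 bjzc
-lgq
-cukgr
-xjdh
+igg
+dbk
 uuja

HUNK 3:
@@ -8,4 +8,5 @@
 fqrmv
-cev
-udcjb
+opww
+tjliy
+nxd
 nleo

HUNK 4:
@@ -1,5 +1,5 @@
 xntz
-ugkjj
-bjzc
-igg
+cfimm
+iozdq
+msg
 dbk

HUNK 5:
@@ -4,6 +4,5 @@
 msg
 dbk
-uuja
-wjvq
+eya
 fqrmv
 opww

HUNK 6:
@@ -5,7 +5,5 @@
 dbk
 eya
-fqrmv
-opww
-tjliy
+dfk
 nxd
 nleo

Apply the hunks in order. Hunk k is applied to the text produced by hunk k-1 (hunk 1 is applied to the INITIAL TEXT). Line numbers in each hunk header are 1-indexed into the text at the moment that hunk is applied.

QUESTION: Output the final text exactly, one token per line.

Hunk 1: at line 4 remove [uik,ish] add [xjdh] -> 13 lines: xntz ugkjj bjzc lgq cukgr xjdh uuja wjvq fqrmv cev udcjb nleo rsxz
Hunk 2: at line 3 remove [lgq,cukgr,xjdh] add [igg,dbk] -> 12 lines: xntz ugkjj bjzc igg dbk uuja wjvq fqrmv cev udcjb nleo rsxz
Hunk 3: at line 8 remove [cev,udcjb] add [opww,tjliy,nxd] -> 13 lines: xntz ugkjj bjzc igg dbk uuja wjvq fqrmv opww tjliy nxd nleo rsxz
Hunk 4: at line 1 remove [ugkjj,bjzc,igg] add [cfimm,iozdq,msg] -> 13 lines: xntz cfimm iozdq msg dbk uuja wjvq fqrmv opww tjliy nxd nleo rsxz
Hunk 5: at line 4 remove [uuja,wjvq] add [eya] -> 12 lines: xntz cfimm iozdq msg dbk eya fqrmv opww tjliy nxd nleo rsxz
Hunk 6: at line 5 remove [fqrmv,opww,tjliy] add [dfk] -> 10 lines: xntz cfimm iozdq msg dbk eya dfk nxd nleo rsxz

Answer: xntz
cfimm
iozdq
msg
dbk
eya
dfk
nxd
nleo
rsxz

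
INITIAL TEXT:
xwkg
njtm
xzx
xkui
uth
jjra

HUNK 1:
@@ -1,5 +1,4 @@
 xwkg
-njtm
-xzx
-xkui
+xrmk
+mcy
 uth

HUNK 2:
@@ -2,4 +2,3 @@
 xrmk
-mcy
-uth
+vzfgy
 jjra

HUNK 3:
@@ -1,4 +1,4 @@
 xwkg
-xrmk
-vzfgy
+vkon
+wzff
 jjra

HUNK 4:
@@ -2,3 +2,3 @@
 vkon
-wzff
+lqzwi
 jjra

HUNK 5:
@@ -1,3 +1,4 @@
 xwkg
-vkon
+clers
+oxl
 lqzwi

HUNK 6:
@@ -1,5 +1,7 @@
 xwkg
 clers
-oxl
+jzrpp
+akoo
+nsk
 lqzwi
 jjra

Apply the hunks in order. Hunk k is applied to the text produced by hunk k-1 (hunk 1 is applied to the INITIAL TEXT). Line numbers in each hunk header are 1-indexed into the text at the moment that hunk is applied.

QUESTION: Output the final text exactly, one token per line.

Answer: xwkg
clers
jzrpp
akoo
nsk
lqzwi
jjra

Derivation:
Hunk 1: at line 1 remove [njtm,xzx,xkui] add [xrmk,mcy] -> 5 lines: xwkg xrmk mcy uth jjra
Hunk 2: at line 2 remove [mcy,uth] add [vzfgy] -> 4 lines: xwkg xrmk vzfgy jjra
Hunk 3: at line 1 remove [xrmk,vzfgy] add [vkon,wzff] -> 4 lines: xwkg vkon wzff jjra
Hunk 4: at line 2 remove [wzff] add [lqzwi] -> 4 lines: xwkg vkon lqzwi jjra
Hunk 5: at line 1 remove [vkon] add [clers,oxl] -> 5 lines: xwkg clers oxl lqzwi jjra
Hunk 6: at line 1 remove [oxl] add [jzrpp,akoo,nsk] -> 7 lines: xwkg clers jzrpp akoo nsk lqzwi jjra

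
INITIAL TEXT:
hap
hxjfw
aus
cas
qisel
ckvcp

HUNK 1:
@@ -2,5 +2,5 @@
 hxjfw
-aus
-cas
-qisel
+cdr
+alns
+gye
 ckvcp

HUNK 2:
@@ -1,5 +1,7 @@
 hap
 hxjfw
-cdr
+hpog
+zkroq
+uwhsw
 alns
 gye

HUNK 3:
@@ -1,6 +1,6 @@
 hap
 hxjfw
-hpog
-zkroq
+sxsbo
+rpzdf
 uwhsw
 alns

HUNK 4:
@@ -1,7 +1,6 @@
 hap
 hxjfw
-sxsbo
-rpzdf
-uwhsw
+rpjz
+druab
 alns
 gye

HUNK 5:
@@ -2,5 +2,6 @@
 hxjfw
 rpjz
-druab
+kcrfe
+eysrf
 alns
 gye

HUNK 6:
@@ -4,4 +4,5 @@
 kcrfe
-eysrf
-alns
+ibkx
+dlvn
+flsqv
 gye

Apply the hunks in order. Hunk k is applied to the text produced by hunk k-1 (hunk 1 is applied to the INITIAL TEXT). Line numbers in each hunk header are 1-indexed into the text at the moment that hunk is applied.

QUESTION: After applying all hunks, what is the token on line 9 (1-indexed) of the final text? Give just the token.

Hunk 1: at line 2 remove [aus,cas,qisel] add [cdr,alns,gye] -> 6 lines: hap hxjfw cdr alns gye ckvcp
Hunk 2: at line 1 remove [cdr] add [hpog,zkroq,uwhsw] -> 8 lines: hap hxjfw hpog zkroq uwhsw alns gye ckvcp
Hunk 3: at line 1 remove [hpog,zkroq] add [sxsbo,rpzdf] -> 8 lines: hap hxjfw sxsbo rpzdf uwhsw alns gye ckvcp
Hunk 4: at line 1 remove [sxsbo,rpzdf,uwhsw] add [rpjz,druab] -> 7 lines: hap hxjfw rpjz druab alns gye ckvcp
Hunk 5: at line 2 remove [druab] add [kcrfe,eysrf] -> 8 lines: hap hxjfw rpjz kcrfe eysrf alns gye ckvcp
Hunk 6: at line 4 remove [eysrf,alns] add [ibkx,dlvn,flsqv] -> 9 lines: hap hxjfw rpjz kcrfe ibkx dlvn flsqv gye ckvcp
Final line 9: ckvcp

Answer: ckvcp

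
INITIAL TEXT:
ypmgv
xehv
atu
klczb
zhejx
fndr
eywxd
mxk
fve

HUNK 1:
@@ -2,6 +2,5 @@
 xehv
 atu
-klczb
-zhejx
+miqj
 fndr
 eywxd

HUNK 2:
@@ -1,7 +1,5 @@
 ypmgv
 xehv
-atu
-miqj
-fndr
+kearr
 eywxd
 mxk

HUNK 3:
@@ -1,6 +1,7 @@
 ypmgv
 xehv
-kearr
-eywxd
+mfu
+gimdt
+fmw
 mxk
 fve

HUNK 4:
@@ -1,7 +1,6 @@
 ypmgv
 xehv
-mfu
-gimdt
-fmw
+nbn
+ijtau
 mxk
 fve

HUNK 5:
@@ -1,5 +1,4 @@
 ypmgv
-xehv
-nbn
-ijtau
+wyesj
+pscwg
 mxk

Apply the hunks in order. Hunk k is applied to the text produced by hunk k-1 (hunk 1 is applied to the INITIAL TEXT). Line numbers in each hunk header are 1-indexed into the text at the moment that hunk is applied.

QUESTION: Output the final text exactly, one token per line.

Answer: ypmgv
wyesj
pscwg
mxk
fve

Derivation:
Hunk 1: at line 2 remove [klczb,zhejx] add [miqj] -> 8 lines: ypmgv xehv atu miqj fndr eywxd mxk fve
Hunk 2: at line 1 remove [atu,miqj,fndr] add [kearr] -> 6 lines: ypmgv xehv kearr eywxd mxk fve
Hunk 3: at line 1 remove [kearr,eywxd] add [mfu,gimdt,fmw] -> 7 lines: ypmgv xehv mfu gimdt fmw mxk fve
Hunk 4: at line 1 remove [mfu,gimdt,fmw] add [nbn,ijtau] -> 6 lines: ypmgv xehv nbn ijtau mxk fve
Hunk 5: at line 1 remove [xehv,nbn,ijtau] add [wyesj,pscwg] -> 5 lines: ypmgv wyesj pscwg mxk fve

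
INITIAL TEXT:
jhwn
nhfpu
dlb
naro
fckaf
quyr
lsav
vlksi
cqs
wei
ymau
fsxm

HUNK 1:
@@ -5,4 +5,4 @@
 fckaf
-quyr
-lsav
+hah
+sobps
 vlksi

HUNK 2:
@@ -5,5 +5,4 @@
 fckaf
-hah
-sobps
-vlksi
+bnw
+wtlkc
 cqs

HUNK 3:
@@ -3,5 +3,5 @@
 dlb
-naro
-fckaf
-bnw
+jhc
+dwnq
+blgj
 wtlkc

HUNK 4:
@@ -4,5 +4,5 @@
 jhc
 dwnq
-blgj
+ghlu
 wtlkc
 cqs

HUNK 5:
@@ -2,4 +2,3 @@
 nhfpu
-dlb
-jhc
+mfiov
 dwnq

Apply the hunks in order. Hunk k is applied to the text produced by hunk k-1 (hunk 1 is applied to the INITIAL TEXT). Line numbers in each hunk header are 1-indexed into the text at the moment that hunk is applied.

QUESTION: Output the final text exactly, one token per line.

Answer: jhwn
nhfpu
mfiov
dwnq
ghlu
wtlkc
cqs
wei
ymau
fsxm

Derivation:
Hunk 1: at line 5 remove [quyr,lsav] add [hah,sobps] -> 12 lines: jhwn nhfpu dlb naro fckaf hah sobps vlksi cqs wei ymau fsxm
Hunk 2: at line 5 remove [hah,sobps,vlksi] add [bnw,wtlkc] -> 11 lines: jhwn nhfpu dlb naro fckaf bnw wtlkc cqs wei ymau fsxm
Hunk 3: at line 3 remove [naro,fckaf,bnw] add [jhc,dwnq,blgj] -> 11 lines: jhwn nhfpu dlb jhc dwnq blgj wtlkc cqs wei ymau fsxm
Hunk 4: at line 4 remove [blgj] add [ghlu] -> 11 lines: jhwn nhfpu dlb jhc dwnq ghlu wtlkc cqs wei ymau fsxm
Hunk 5: at line 2 remove [dlb,jhc] add [mfiov] -> 10 lines: jhwn nhfpu mfiov dwnq ghlu wtlkc cqs wei ymau fsxm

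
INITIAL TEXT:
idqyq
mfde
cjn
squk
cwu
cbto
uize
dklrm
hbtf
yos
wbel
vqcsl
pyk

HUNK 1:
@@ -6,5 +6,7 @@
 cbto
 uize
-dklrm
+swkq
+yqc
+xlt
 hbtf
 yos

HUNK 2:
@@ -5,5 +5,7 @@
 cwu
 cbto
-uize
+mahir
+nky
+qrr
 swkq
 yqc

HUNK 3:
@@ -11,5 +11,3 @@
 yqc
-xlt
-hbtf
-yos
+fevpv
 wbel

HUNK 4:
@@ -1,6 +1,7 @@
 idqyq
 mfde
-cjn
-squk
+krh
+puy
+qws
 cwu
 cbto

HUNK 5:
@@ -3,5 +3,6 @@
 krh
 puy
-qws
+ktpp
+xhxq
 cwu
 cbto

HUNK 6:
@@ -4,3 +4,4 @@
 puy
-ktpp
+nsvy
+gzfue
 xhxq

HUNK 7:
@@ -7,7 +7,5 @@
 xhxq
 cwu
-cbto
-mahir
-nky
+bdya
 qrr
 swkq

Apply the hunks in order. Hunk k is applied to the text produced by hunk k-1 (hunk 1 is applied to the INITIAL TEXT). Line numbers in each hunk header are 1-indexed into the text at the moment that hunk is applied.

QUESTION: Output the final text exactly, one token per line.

Answer: idqyq
mfde
krh
puy
nsvy
gzfue
xhxq
cwu
bdya
qrr
swkq
yqc
fevpv
wbel
vqcsl
pyk

Derivation:
Hunk 1: at line 6 remove [dklrm] add [swkq,yqc,xlt] -> 15 lines: idqyq mfde cjn squk cwu cbto uize swkq yqc xlt hbtf yos wbel vqcsl pyk
Hunk 2: at line 5 remove [uize] add [mahir,nky,qrr] -> 17 lines: idqyq mfde cjn squk cwu cbto mahir nky qrr swkq yqc xlt hbtf yos wbel vqcsl pyk
Hunk 3: at line 11 remove [xlt,hbtf,yos] add [fevpv] -> 15 lines: idqyq mfde cjn squk cwu cbto mahir nky qrr swkq yqc fevpv wbel vqcsl pyk
Hunk 4: at line 1 remove [cjn,squk] add [krh,puy,qws] -> 16 lines: idqyq mfde krh puy qws cwu cbto mahir nky qrr swkq yqc fevpv wbel vqcsl pyk
Hunk 5: at line 3 remove [qws] add [ktpp,xhxq] -> 17 lines: idqyq mfde krh puy ktpp xhxq cwu cbto mahir nky qrr swkq yqc fevpv wbel vqcsl pyk
Hunk 6: at line 4 remove [ktpp] add [nsvy,gzfue] -> 18 lines: idqyq mfde krh puy nsvy gzfue xhxq cwu cbto mahir nky qrr swkq yqc fevpv wbel vqcsl pyk
Hunk 7: at line 7 remove [cbto,mahir,nky] add [bdya] -> 16 lines: idqyq mfde krh puy nsvy gzfue xhxq cwu bdya qrr swkq yqc fevpv wbel vqcsl pyk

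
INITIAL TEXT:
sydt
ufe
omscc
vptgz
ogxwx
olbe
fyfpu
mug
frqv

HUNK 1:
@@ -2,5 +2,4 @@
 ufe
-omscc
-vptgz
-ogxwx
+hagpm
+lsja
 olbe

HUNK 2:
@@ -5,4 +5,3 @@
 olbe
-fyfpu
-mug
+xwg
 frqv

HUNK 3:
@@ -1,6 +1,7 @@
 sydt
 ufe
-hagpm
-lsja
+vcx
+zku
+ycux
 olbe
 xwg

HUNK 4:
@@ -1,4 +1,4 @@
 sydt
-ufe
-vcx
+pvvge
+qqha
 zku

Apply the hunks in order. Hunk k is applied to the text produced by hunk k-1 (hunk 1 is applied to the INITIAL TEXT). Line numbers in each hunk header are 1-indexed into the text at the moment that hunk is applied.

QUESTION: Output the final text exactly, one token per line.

Answer: sydt
pvvge
qqha
zku
ycux
olbe
xwg
frqv

Derivation:
Hunk 1: at line 2 remove [omscc,vptgz,ogxwx] add [hagpm,lsja] -> 8 lines: sydt ufe hagpm lsja olbe fyfpu mug frqv
Hunk 2: at line 5 remove [fyfpu,mug] add [xwg] -> 7 lines: sydt ufe hagpm lsja olbe xwg frqv
Hunk 3: at line 1 remove [hagpm,lsja] add [vcx,zku,ycux] -> 8 lines: sydt ufe vcx zku ycux olbe xwg frqv
Hunk 4: at line 1 remove [ufe,vcx] add [pvvge,qqha] -> 8 lines: sydt pvvge qqha zku ycux olbe xwg frqv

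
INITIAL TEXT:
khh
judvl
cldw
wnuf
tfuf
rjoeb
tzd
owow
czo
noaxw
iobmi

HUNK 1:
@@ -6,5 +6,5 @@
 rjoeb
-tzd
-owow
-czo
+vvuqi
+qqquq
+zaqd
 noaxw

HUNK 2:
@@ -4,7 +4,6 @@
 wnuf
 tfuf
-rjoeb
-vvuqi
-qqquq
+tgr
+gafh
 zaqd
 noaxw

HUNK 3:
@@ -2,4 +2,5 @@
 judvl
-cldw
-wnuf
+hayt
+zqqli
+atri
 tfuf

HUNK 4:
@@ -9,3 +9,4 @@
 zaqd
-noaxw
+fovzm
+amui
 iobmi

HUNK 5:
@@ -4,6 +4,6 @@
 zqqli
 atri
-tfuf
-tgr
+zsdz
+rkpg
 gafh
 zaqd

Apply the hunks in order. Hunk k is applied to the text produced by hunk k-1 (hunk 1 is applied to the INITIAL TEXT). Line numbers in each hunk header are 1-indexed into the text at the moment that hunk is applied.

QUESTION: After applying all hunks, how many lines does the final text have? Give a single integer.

Hunk 1: at line 6 remove [tzd,owow,czo] add [vvuqi,qqquq,zaqd] -> 11 lines: khh judvl cldw wnuf tfuf rjoeb vvuqi qqquq zaqd noaxw iobmi
Hunk 2: at line 4 remove [rjoeb,vvuqi,qqquq] add [tgr,gafh] -> 10 lines: khh judvl cldw wnuf tfuf tgr gafh zaqd noaxw iobmi
Hunk 3: at line 2 remove [cldw,wnuf] add [hayt,zqqli,atri] -> 11 lines: khh judvl hayt zqqli atri tfuf tgr gafh zaqd noaxw iobmi
Hunk 4: at line 9 remove [noaxw] add [fovzm,amui] -> 12 lines: khh judvl hayt zqqli atri tfuf tgr gafh zaqd fovzm amui iobmi
Hunk 5: at line 4 remove [tfuf,tgr] add [zsdz,rkpg] -> 12 lines: khh judvl hayt zqqli atri zsdz rkpg gafh zaqd fovzm amui iobmi
Final line count: 12

Answer: 12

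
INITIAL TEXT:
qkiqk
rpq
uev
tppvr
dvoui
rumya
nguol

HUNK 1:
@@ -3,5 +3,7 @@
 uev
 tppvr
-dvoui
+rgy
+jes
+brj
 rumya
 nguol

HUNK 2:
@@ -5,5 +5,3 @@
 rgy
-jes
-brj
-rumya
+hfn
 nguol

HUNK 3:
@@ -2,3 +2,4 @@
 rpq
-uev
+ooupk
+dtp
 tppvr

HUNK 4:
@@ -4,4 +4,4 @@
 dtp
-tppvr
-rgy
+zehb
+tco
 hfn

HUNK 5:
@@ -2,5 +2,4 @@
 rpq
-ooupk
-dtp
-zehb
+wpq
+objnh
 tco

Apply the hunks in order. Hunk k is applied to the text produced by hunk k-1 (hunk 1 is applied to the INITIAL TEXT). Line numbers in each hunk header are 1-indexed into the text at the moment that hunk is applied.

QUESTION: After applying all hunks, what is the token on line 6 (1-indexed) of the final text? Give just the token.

Answer: hfn

Derivation:
Hunk 1: at line 3 remove [dvoui] add [rgy,jes,brj] -> 9 lines: qkiqk rpq uev tppvr rgy jes brj rumya nguol
Hunk 2: at line 5 remove [jes,brj,rumya] add [hfn] -> 7 lines: qkiqk rpq uev tppvr rgy hfn nguol
Hunk 3: at line 2 remove [uev] add [ooupk,dtp] -> 8 lines: qkiqk rpq ooupk dtp tppvr rgy hfn nguol
Hunk 4: at line 4 remove [tppvr,rgy] add [zehb,tco] -> 8 lines: qkiqk rpq ooupk dtp zehb tco hfn nguol
Hunk 5: at line 2 remove [ooupk,dtp,zehb] add [wpq,objnh] -> 7 lines: qkiqk rpq wpq objnh tco hfn nguol
Final line 6: hfn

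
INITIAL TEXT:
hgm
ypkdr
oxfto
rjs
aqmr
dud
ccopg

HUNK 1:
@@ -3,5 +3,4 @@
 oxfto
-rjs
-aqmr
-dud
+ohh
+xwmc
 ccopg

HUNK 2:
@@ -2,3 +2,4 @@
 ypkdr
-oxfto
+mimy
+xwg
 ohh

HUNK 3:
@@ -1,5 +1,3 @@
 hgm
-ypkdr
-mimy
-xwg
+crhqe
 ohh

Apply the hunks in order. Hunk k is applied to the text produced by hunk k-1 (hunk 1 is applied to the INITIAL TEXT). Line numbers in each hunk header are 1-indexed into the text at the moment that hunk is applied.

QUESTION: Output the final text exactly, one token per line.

Hunk 1: at line 3 remove [rjs,aqmr,dud] add [ohh,xwmc] -> 6 lines: hgm ypkdr oxfto ohh xwmc ccopg
Hunk 2: at line 2 remove [oxfto] add [mimy,xwg] -> 7 lines: hgm ypkdr mimy xwg ohh xwmc ccopg
Hunk 3: at line 1 remove [ypkdr,mimy,xwg] add [crhqe] -> 5 lines: hgm crhqe ohh xwmc ccopg

Answer: hgm
crhqe
ohh
xwmc
ccopg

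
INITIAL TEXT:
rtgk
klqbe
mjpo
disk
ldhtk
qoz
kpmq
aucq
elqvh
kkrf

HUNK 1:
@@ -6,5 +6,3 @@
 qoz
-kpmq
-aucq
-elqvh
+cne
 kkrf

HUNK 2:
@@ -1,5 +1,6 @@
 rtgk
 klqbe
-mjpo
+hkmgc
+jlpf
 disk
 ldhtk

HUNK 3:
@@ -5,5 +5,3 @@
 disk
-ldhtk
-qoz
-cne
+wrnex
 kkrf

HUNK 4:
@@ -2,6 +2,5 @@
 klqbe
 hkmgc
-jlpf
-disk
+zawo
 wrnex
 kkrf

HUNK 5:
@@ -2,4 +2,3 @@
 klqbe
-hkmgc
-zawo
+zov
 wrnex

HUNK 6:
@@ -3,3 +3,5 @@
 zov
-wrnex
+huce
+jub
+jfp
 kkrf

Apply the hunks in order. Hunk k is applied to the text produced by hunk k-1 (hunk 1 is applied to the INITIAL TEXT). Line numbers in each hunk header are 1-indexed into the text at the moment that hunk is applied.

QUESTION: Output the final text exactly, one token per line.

Answer: rtgk
klqbe
zov
huce
jub
jfp
kkrf

Derivation:
Hunk 1: at line 6 remove [kpmq,aucq,elqvh] add [cne] -> 8 lines: rtgk klqbe mjpo disk ldhtk qoz cne kkrf
Hunk 2: at line 1 remove [mjpo] add [hkmgc,jlpf] -> 9 lines: rtgk klqbe hkmgc jlpf disk ldhtk qoz cne kkrf
Hunk 3: at line 5 remove [ldhtk,qoz,cne] add [wrnex] -> 7 lines: rtgk klqbe hkmgc jlpf disk wrnex kkrf
Hunk 4: at line 2 remove [jlpf,disk] add [zawo] -> 6 lines: rtgk klqbe hkmgc zawo wrnex kkrf
Hunk 5: at line 2 remove [hkmgc,zawo] add [zov] -> 5 lines: rtgk klqbe zov wrnex kkrf
Hunk 6: at line 3 remove [wrnex] add [huce,jub,jfp] -> 7 lines: rtgk klqbe zov huce jub jfp kkrf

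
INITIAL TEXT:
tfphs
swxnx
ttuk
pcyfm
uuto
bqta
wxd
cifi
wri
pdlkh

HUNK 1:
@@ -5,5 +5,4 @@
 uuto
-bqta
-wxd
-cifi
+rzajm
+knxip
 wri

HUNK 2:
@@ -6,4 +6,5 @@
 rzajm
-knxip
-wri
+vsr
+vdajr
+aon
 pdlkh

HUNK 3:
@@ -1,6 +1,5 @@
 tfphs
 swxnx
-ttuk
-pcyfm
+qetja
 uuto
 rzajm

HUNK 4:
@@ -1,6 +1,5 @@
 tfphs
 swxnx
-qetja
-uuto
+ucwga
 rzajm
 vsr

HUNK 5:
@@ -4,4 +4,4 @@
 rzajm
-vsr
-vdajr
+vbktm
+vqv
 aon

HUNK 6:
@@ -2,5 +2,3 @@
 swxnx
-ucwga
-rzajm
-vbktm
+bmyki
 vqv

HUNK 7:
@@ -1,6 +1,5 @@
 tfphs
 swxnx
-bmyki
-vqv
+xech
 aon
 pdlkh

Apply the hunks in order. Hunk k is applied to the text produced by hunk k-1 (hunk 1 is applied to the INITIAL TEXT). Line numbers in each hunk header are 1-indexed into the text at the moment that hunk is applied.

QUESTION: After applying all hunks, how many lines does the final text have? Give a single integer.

Hunk 1: at line 5 remove [bqta,wxd,cifi] add [rzajm,knxip] -> 9 lines: tfphs swxnx ttuk pcyfm uuto rzajm knxip wri pdlkh
Hunk 2: at line 6 remove [knxip,wri] add [vsr,vdajr,aon] -> 10 lines: tfphs swxnx ttuk pcyfm uuto rzajm vsr vdajr aon pdlkh
Hunk 3: at line 1 remove [ttuk,pcyfm] add [qetja] -> 9 lines: tfphs swxnx qetja uuto rzajm vsr vdajr aon pdlkh
Hunk 4: at line 1 remove [qetja,uuto] add [ucwga] -> 8 lines: tfphs swxnx ucwga rzajm vsr vdajr aon pdlkh
Hunk 5: at line 4 remove [vsr,vdajr] add [vbktm,vqv] -> 8 lines: tfphs swxnx ucwga rzajm vbktm vqv aon pdlkh
Hunk 6: at line 2 remove [ucwga,rzajm,vbktm] add [bmyki] -> 6 lines: tfphs swxnx bmyki vqv aon pdlkh
Hunk 7: at line 1 remove [bmyki,vqv] add [xech] -> 5 lines: tfphs swxnx xech aon pdlkh
Final line count: 5

Answer: 5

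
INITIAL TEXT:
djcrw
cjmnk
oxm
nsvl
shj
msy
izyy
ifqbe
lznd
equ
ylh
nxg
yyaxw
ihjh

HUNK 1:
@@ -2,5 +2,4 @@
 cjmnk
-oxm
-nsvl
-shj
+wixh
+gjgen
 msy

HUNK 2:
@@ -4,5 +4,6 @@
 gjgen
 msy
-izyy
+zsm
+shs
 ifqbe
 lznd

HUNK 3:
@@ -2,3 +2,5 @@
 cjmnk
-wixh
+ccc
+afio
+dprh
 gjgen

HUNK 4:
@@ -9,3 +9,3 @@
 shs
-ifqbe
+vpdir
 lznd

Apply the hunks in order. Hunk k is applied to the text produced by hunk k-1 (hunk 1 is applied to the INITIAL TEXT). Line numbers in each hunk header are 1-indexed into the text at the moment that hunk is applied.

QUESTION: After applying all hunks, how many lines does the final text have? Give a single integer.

Hunk 1: at line 2 remove [oxm,nsvl,shj] add [wixh,gjgen] -> 13 lines: djcrw cjmnk wixh gjgen msy izyy ifqbe lznd equ ylh nxg yyaxw ihjh
Hunk 2: at line 4 remove [izyy] add [zsm,shs] -> 14 lines: djcrw cjmnk wixh gjgen msy zsm shs ifqbe lznd equ ylh nxg yyaxw ihjh
Hunk 3: at line 2 remove [wixh] add [ccc,afio,dprh] -> 16 lines: djcrw cjmnk ccc afio dprh gjgen msy zsm shs ifqbe lznd equ ylh nxg yyaxw ihjh
Hunk 4: at line 9 remove [ifqbe] add [vpdir] -> 16 lines: djcrw cjmnk ccc afio dprh gjgen msy zsm shs vpdir lznd equ ylh nxg yyaxw ihjh
Final line count: 16

Answer: 16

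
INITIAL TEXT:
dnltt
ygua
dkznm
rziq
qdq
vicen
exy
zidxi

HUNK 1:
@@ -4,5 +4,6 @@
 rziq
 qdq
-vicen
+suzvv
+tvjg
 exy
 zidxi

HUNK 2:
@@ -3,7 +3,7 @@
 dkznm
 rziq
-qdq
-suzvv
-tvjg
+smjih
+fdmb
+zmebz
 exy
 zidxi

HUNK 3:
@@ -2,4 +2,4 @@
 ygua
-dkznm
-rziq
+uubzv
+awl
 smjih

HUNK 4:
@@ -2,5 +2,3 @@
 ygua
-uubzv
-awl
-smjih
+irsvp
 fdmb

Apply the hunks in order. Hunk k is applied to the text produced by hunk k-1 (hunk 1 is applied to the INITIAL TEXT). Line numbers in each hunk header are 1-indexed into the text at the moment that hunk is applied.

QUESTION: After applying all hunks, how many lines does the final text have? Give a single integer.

Answer: 7

Derivation:
Hunk 1: at line 4 remove [vicen] add [suzvv,tvjg] -> 9 lines: dnltt ygua dkznm rziq qdq suzvv tvjg exy zidxi
Hunk 2: at line 3 remove [qdq,suzvv,tvjg] add [smjih,fdmb,zmebz] -> 9 lines: dnltt ygua dkznm rziq smjih fdmb zmebz exy zidxi
Hunk 3: at line 2 remove [dkznm,rziq] add [uubzv,awl] -> 9 lines: dnltt ygua uubzv awl smjih fdmb zmebz exy zidxi
Hunk 4: at line 2 remove [uubzv,awl,smjih] add [irsvp] -> 7 lines: dnltt ygua irsvp fdmb zmebz exy zidxi
Final line count: 7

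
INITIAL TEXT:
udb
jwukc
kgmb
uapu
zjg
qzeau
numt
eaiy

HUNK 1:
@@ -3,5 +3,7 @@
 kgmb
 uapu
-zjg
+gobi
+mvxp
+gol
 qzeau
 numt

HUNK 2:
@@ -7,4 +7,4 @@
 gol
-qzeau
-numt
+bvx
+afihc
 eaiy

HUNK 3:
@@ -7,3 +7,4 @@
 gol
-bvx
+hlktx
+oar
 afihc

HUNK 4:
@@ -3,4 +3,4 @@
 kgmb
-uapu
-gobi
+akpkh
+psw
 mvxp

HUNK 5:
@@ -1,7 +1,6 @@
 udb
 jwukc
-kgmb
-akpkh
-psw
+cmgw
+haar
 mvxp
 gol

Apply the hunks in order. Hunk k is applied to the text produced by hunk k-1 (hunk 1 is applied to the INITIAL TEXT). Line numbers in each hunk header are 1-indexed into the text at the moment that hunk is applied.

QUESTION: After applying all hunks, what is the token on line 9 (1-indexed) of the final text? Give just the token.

Hunk 1: at line 3 remove [zjg] add [gobi,mvxp,gol] -> 10 lines: udb jwukc kgmb uapu gobi mvxp gol qzeau numt eaiy
Hunk 2: at line 7 remove [qzeau,numt] add [bvx,afihc] -> 10 lines: udb jwukc kgmb uapu gobi mvxp gol bvx afihc eaiy
Hunk 3: at line 7 remove [bvx] add [hlktx,oar] -> 11 lines: udb jwukc kgmb uapu gobi mvxp gol hlktx oar afihc eaiy
Hunk 4: at line 3 remove [uapu,gobi] add [akpkh,psw] -> 11 lines: udb jwukc kgmb akpkh psw mvxp gol hlktx oar afihc eaiy
Hunk 5: at line 1 remove [kgmb,akpkh,psw] add [cmgw,haar] -> 10 lines: udb jwukc cmgw haar mvxp gol hlktx oar afihc eaiy
Final line 9: afihc

Answer: afihc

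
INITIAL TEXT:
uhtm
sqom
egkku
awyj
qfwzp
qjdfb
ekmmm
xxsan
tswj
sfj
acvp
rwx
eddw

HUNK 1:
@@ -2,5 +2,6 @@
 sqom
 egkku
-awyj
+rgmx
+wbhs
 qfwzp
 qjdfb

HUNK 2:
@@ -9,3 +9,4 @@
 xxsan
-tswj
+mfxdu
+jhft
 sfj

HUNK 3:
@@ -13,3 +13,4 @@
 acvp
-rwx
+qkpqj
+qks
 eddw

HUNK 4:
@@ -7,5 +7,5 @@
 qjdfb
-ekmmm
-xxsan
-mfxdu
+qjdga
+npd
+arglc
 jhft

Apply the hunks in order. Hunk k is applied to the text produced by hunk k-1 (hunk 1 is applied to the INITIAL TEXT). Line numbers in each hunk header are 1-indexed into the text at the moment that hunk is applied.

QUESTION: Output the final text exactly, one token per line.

Answer: uhtm
sqom
egkku
rgmx
wbhs
qfwzp
qjdfb
qjdga
npd
arglc
jhft
sfj
acvp
qkpqj
qks
eddw

Derivation:
Hunk 1: at line 2 remove [awyj] add [rgmx,wbhs] -> 14 lines: uhtm sqom egkku rgmx wbhs qfwzp qjdfb ekmmm xxsan tswj sfj acvp rwx eddw
Hunk 2: at line 9 remove [tswj] add [mfxdu,jhft] -> 15 lines: uhtm sqom egkku rgmx wbhs qfwzp qjdfb ekmmm xxsan mfxdu jhft sfj acvp rwx eddw
Hunk 3: at line 13 remove [rwx] add [qkpqj,qks] -> 16 lines: uhtm sqom egkku rgmx wbhs qfwzp qjdfb ekmmm xxsan mfxdu jhft sfj acvp qkpqj qks eddw
Hunk 4: at line 7 remove [ekmmm,xxsan,mfxdu] add [qjdga,npd,arglc] -> 16 lines: uhtm sqom egkku rgmx wbhs qfwzp qjdfb qjdga npd arglc jhft sfj acvp qkpqj qks eddw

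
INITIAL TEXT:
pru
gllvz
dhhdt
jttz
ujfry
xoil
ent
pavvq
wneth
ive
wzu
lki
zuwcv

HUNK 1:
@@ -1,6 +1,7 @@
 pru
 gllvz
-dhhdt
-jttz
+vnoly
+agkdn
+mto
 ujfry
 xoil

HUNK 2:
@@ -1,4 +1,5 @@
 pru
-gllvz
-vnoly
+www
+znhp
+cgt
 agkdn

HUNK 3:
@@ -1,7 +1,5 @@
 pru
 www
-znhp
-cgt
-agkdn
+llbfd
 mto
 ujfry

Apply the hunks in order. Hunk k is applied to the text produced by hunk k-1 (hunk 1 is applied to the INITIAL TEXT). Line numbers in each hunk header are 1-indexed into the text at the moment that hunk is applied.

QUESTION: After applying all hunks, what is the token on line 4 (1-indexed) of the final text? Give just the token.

Hunk 1: at line 1 remove [dhhdt,jttz] add [vnoly,agkdn,mto] -> 14 lines: pru gllvz vnoly agkdn mto ujfry xoil ent pavvq wneth ive wzu lki zuwcv
Hunk 2: at line 1 remove [gllvz,vnoly] add [www,znhp,cgt] -> 15 lines: pru www znhp cgt agkdn mto ujfry xoil ent pavvq wneth ive wzu lki zuwcv
Hunk 3: at line 1 remove [znhp,cgt,agkdn] add [llbfd] -> 13 lines: pru www llbfd mto ujfry xoil ent pavvq wneth ive wzu lki zuwcv
Final line 4: mto

Answer: mto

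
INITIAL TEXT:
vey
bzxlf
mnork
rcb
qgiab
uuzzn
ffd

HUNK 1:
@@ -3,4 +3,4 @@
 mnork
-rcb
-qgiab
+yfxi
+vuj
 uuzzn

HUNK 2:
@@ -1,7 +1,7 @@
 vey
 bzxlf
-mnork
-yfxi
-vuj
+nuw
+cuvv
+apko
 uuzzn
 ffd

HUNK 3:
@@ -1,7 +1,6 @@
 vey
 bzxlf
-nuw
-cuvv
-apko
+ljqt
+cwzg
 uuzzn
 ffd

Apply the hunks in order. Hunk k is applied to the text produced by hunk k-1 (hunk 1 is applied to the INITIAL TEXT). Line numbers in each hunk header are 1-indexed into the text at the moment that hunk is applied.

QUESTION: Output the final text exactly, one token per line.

Answer: vey
bzxlf
ljqt
cwzg
uuzzn
ffd

Derivation:
Hunk 1: at line 3 remove [rcb,qgiab] add [yfxi,vuj] -> 7 lines: vey bzxlf mnork yfxi vuj uuzzn ffd
Hunk 2: at line 1 remove [mnork,yfxi,vuj] add [nuw,cuvv,apko] -> 7 lines: vey bzxlf nuw cuvv apko uuzzn ffd
Hunk 3: at line 1 remove [nuw,cuvv,apko] add [ljqt,cwzg] -> 6 lines: vey bzxlf ljqt cwzg uuzzn ffd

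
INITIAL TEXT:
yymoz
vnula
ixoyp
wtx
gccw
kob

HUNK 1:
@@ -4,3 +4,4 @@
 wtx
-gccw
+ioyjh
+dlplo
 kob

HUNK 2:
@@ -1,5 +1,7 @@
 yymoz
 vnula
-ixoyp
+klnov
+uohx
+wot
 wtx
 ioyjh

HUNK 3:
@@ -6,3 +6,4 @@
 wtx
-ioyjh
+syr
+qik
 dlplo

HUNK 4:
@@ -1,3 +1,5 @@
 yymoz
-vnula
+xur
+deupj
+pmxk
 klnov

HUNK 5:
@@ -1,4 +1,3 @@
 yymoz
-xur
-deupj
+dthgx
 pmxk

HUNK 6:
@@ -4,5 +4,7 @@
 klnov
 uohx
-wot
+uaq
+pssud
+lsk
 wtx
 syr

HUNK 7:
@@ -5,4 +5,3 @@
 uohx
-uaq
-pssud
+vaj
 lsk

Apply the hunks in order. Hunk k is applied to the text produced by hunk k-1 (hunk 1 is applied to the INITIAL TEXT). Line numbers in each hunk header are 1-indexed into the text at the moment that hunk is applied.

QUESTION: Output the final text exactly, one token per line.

Hunk 1: at line 4 remove [gccw] add [ioyjh,dlplo] -> 7 lines: yymoz vnula ixoyp wtx ioyjh dlplo kob
Hunk 2: at line 1 remove [ixoyp] add [klnov,uohx,wot] -> 9 lines: yymoz vnula klnov uohx wot wtx ioyjh dlplo kob
Hunk 3: at line 6 remove [ioyjh] add [syr,qik] -> 10 lines: yymoz vnula klnov uohx wot wtx syr qik dlplo kob
Hunk 4: at line 1 remove [vnula] add [xur,deupj,pmxk] -> 12 lines: yymoz xur deupj pmxk klnov uohx wot wtx syr qik dlplo kob
Hunk 5: at line 1 remove [xur,deupj] add [dthgx] -> 11 lines: yymoz dthgx pmxk klnov uohx wot wtx syr qik dlplo kob
Hunk 6: at line 4 remove [wot] add [uaq,pssud,lsk] -> 13 lines: yymoz dthgx pmxk klnov uohx uaq pssud lsk wtx syr qik dlplo kob
Hunk 7: at line 5 remove [uaq,pssud] add [vaj] -> 12 lines: yymoz dthgx pmxk klnov uohx vaj lsk wtx syr qik dlplo kob

Answer: yymoz
dthgx
pmxk
klnov
uohx
vaj
lsk
wtx
syr
qik
dlplo
kob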